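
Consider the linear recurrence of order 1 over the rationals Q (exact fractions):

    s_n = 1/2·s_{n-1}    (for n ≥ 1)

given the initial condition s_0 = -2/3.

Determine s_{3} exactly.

-1/12

s_1 = 1/2·-2/3 = -1/3
s_2 = 1/2·-1/3 = -1/6
s_3 = 1/2·-1/6 = -1/12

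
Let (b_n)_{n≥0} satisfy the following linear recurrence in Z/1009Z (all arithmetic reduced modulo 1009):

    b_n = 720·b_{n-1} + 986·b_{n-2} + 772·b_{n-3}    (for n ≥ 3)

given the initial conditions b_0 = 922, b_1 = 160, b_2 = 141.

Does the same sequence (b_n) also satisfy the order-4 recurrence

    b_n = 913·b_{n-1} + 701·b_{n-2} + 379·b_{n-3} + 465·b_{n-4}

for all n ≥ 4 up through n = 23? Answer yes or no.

no

Terms b_0..b_23: 922, 160, 141, 406, 925, 692, 350, 715, 695, 432, 484, 281, 12, 477, 101, 383, 966, 870, 839, 969, 990, 287, 631, 190
n=4: candidate gives 339, actual b_4 = 925 ✗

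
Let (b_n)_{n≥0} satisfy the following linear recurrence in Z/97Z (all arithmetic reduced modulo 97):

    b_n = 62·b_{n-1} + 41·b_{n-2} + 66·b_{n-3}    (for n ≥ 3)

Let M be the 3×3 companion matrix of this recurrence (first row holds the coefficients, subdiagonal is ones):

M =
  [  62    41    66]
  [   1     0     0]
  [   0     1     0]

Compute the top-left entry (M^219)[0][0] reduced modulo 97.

45

(M^219)[0][0] is the top entry after applying M 219 times to the unit state (1, 0, 0). Equivalently it is h_{221} for the auxiliary sequence (h_n) obeying the same recurrence with h_2 = 1 and h_i = 0 for 0 ≤ i < 2:
h_3 = 62·1 + 41·0 + 66·0 = 62
h_4 = 62·62 + 41·1 + 66·0 = 5
h_5 = 62·5 + 41·62 + 66·1 = 8
h_6 = 62·8 + 41·5 + 66·62 = 40
h_7 = 62·40 + 41·8 + 66·5 = 34
h_8 = 62·34 + 41·40 + 66·8 = 8
h_9 = 62·8 + 41·34 + 66·40 = 68
h_10 = 62·68 + 41·8 + 66·34 = 95
h_11 = 62·95 + 41·68 + 66·8 = 88
h_12 = 62·88 + 41·95 + 66·68 = 65
h_13 = 62·65 + 41·88 + 66·95 = 37
h_14 = 62·37 + 41·65 + 66·88 = 0
h_15 = 62·0 + 41·37 + 66·65 = 84
h_16 = 62·84 + 41·0 + 66·37 = 84
h_17 = 62·84 + 41·84 + 66·0 = 19
h_18 = 62·19 + 41·84 + 66·84 = 78
h_19 = 62·78 + 41·19 + 66·84 = 4
h_20 = 62·4 + 41·78 + 66·19 = 44
h_21 = 62·44 + 41·4 + 66·78 = 86
h_22 = 62·86 + 41·44 + 66·4 = 28
h_23 = 62·28 + 41·86 + 66·44 = 18
h_24 = 62·18 + 41·28 + 66·86 = 83
h_25 = 62·83 + 41·18 + 66·28 = 69
h_26 = 62·69 + 41·83 + 66·18 = 42
h_27 = 62·42 + 41·69 + 66·83 = 47
h_28 = 62·47 + 41·42 + 66·69 = 72
h_29 = 62·72 + 41·47 + 66·42 = 45
h_30 = 62·45 + 41·72 + 66·47 = 17
h_31 = 62·17 + 41·45 + 66·72 = 85
h_32 = 62·85 + 41·17 + 66·45 = 13
h_33 = 62·13 + 41·85 + 66·17 = 78
h_34 = 62·78 + 41·13 + 66·85 = 18
h_35 = 62·18 + 41·78 + 66·13 = 31
h_36 = 62·31 + 41·18 + 66·78 = 48
h_37 = 62·48 + 41·31 + 66·18 = 3
h_38 = 62·3 + 41·48 + 66·31 = 29
h_39 = 62·29 + 41·3 + 66·48 = 45
h_40 = 62·45 + 41·29 + 66·3 = 6
h_41 = 62·6 + 41·45 + 66·29 = 57
h_42 = 62·57 + 41·6 + 66·45 = 57
h_43 = 62·57 + 41·57 + 66·6 = 59
h_44 = 62·59 + 41·57 + 66·57 = 57
h_45 = 62·57 + 41·59 + 66·57 = 15
h_46 = 62·15 + 41·57 + 66·59 = 80
h_47 = 62·80 + 41·15 + 66·57 = 25
h_48 = 62·25 + 41·80 + 66·15 = 0
h_49 = 62·0 + 41·25 + 66·80 = 0
h_50 = 62·0 + 41·0 + 66·25 = 1
(h_48, h_49, h_50) = (0, 0, 1) = (h_0, h_1, h_2), so the sequence has period 48.
221 ≡ 29 (mod 48), hence h_221 = h_29 = 45.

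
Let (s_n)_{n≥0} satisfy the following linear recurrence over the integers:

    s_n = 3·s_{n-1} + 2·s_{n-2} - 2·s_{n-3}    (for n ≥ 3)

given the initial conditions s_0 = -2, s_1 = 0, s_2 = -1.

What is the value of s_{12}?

34477

s_3 = 3·-1 + 2·0 + -2·-2 = 1
s_4 = 3·1 + 2·-1 + -2·0 = 1
s_5 = 3·1 + 2·1 + -2·-1 = 7
s_6 = 3·7 + 2·1 + -2·1 = 21
s_7 = 3·21 + 2·7 + -2·1 = 75
s_8 = 3·75 + 2·21 + -2·7 = 253
s_9 = 3·253 + 2·75 + -2·21 = 867
s_10 = 3·867 + 2·253 + -2·75 = 2957
s_11 = 3·2957 + 2·867 + -2·253 = 10099
s_12 = 3·10099 + 2·2957 + -2·867 = 34477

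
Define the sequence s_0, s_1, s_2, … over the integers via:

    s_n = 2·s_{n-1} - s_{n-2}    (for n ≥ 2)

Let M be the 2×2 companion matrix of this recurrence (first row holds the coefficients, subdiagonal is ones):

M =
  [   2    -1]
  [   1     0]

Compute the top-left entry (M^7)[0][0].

8

(M^7)[0][0] is the top entry after applying M 7 times to the unit state (1, 0). Equivalently it is h_{8} for the auxiliary sequence (h_n) obeying the same recurrence with h_1 = 1 and h_i = 0 for 0 ≤ i < 1:
h_2 = 2·1 + -1·0 = 2
h_3 = 2·2 + -1·1 = 3
h_4 = 2·3 + -1·2 = 4
h_5 = 2·4 + -1·3 = 5
h_6 = 2·5 + -1·4 = 6
h_7 = 2·6 + -1·5 = 7
h_8 = 2·7 + -1·6 = 8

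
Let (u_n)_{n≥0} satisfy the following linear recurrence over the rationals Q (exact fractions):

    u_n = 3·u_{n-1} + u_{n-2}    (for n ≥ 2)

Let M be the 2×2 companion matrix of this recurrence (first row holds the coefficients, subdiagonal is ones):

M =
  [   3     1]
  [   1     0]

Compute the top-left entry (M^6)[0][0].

(M^6)[0][0] is the top entry after applying M 6 times to the unit state (1, 0). Equivalently it is h_{7} for the auxiliary sequence (h_n) obeying the same recurrence with h_1 = 1 and h_i = 0 for 0 ≤ i < 1:
h_2 = 3·1 + 1·0 = 3
h_3 = 3·3 + 1·1 = 10
h_4 = 3·10 + 1·3 = 33
h_5 = 3·33 + 1·10 = 109
h_6 = 3·109 + 1·33 = 360
h_7 = 3·360 + 1·109 = 1189

1189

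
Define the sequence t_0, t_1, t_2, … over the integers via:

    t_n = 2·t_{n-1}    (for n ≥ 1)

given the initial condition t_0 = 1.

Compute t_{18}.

t_1 = 2·1 = 2
t_2 = 2·2 = 4
t_3 = 2·4 = 8
t_4 = 2·8 = 16
t_5 = 2·16 = 32
t_6 = 2·32 = 64
t_7 = 2·64 = 128
t_8 = 2·128 = 256
t_9 = 2·256 = 512
t_10 = 2·512 = 1024
t_11 = 2·1024 = 2048
t_12 = 2·2048 = 4096
t_13 = 2·4096 = 8192
t_14 = 2·8192 = 16384
t_15 = 2·16384 = 32768
t_16 = 2·32768 = 65536
t_17 = 2·65536 = 131072
t_18 = 2·131072 = 262144

262144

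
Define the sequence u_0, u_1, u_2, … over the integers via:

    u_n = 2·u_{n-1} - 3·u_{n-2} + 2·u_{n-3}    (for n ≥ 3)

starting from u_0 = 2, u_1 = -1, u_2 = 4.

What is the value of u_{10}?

-20

u_3 = 2·4 + -3·-1 + 2·2 = 15
u_4 = 2·15 + -3·4 + 2·-1 = 16
u_5 = 2·16 + -3·15 + 2·4 = -5
u_6 = 2·-5 + -3·16 + 2·15 = -28
u_7 = 2·-28 + -3·-5 + 2·16 = -9
u_8 = 2·-9 + -3·-28 + 2·-5 = 56
u_9 = 2·56 + -3·-9 + 2·-28 = 83
u_10 = 2·83 + -3·56 + 2·-9 = -20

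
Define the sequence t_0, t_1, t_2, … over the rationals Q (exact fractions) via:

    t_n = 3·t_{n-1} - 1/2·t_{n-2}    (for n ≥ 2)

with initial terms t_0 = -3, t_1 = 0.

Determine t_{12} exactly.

3291027/64

t_2 = 3·0 + -1/2·-3 = 3/2
t_3 = 3·3/2 + -1/2·0 = 9/2
t_4 = 3·9/2 + -1/2·3/2 = 51/4
t_5 = 3·51/4 + -1/2·9/2 = 36
t_6 = 3·36 + -1/2·51/4 = 813/8
t_7 = 3·813/8 + -1/2·36 = 2295/8
t_8 = 3·2295/8 + -1/2·813/8 = 12957/16
t_9 = 3·12957/16 + -1/2·2295/8 = 2286
t_10 = 3·2286 + -1/2·12957/16 = 206499/32
t_11 = 3·206499/32 + -1/2·2286 = 582921/32
t_12 = 3·582921/32 + -1/2·206499/32 = 3291027/64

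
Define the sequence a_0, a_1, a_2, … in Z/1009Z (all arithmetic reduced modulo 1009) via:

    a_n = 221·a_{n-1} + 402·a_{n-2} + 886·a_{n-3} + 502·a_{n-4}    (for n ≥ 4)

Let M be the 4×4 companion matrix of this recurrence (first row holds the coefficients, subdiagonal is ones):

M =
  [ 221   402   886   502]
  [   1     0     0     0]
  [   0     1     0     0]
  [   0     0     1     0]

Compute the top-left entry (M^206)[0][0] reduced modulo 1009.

918

(M^206)[0][0] is the top entry after applying M 206 times to the unit state (1, 0, 0, 0). Equivalently it is h_{209} for the auxiliary sequence (h_n) obeying the same recurrence with h_3 = 1 and h_i = 0 for 0 ≤ i < 3:
h_4 = 221·1 + 402·0 + 886·0 + 502·0 = 221
h_5 = 221·221 + 402·1 + 886·0 + 502·0 = 811
h_6 = 221·811 + 402·221 + 886·1 + 502·0 = 565
h_7 = 221·565 + 402·811 + 886·221 + 502·1 = 426
h_8 = 221·426 + 402·565 + 886·811 + 502·221 = 504
h_9 = 221·504 + 402·426 + 886·565 + 502·811 = 737
Continuing the recurrence:
  h_10 = 398;  h_11 = 313;  h_12 = 34;  h_13 = 310;  h_14 = 306;  h_15 = 112
  h_16 = 577;  h_17 = 940;  h_18 = 364;  h_19 = 626;  h_20 = 622;  h_21 = 950
  h_22 = 684;  h_23 = 943;  h_24 = 717;  h_25 = 13;  h_26 = 869;  h_27 = 277
  h_28 = 32;  h_29 = 912;  h_30 = 84;  h_31 = 671;  h_32 = 182;  h_33 = 706
  h_34 = 142;  h_35 = 34;  h_36 = 512;  h_37 = 635;  h_38 = 580;  h_39 = 536
  h_40 = 810;  h_41 = 188;  h_42 = 117;  h_43 = 463;  h_44 = 101;  h_45 = 867
  h_46 = 915;  h_47 = 885;  h_48 = 958;  h_49 = 239;  h_50 = 381;  h_51 = 197
  h_52 = 440;  h_53 = 326;  h_54 = 249;  h_55 = 803;  h_56 = 257;  h_57 = 56
  h_58 = 659;  h_59 = 840;  h_60 = 581;  h_61 = 455;  h_62 = 611;  h_63 = 200
  h_64 = 839;  h_65 = 341;  h_66 = 569;  h_67 = 721;  h_68 = 474;  h_69 = 372
  h_70 = 530;  h_71 = 229;  h_72 = 802;  h_73 = 371;  h_74 = 564;  h_75 = 515
  h_76 = 295;  h_77 = 630;  h_78 = 346;  h_79 = 48;  h_80 = 338;  h_81 = 420
  h_82 = 956;  h_83 = 407;  h_84 = 1001;  h_85 = 830;  h_86 = 629;  h_87 = 928
  h_88 = 708;  h_89 = 68;  h_90 = 794;  h_91 = 398;  h_92 = 475;  h_93 = 654
  h_94 = 7;  h_95 = 208;  h_96 = 954;  h_97 = 353;  h_98 = 536;  h_99 = 231
  h_100 = 757;  h_101 = 125;  h_102 = 495;  h_103 = 876;  h_104 = 475;  h_105 = 906
  h_106 = 175;  h_107 = 221;  h_108 = 7;  h_109 = 5;  h_110 = 10;  h_111 = 284
  h_112 = 62;  h_113 = 1007;  h_114 = 624;  h_115 = 621;  h_116 = 724;  h_117 = 938
  h_118 = 659;  h_119 = 763;  h_120 = 540;  h_121 = 613;  h_122 = 266;  h_123 = 274
  h_124 = 936;  h_125 = 738;  h_126 = 503;  h_127 = 425;  h_128 = 208;  h_129 = 745
  h_130 = 496;  h_131 = 553;  h_132 = 407;  h_133 = 664;  h_134 = 957;  h_135 = 679
  h_136 = 556;  h_137 = 1006;  h_138 = 220;  h_139 = 31;  h_140 = 433;  h_141 = 887
  h_142 = 472;  h_143 = 418;  h_144 = 913;  h_145 = 277;  h_146 = 301;  h_147 = 964
  h_148 = 542;  h_149 = 914;  h_150 = 376;  h_151 = 46;  h_152 = 118;  h_153 = 73
  h_154 = 467;  h_155 = 880;  h_156 = 619;  h_157 = 579;  h_158 = 509;  h_159 = 534
  h_160 = 140;  h_161 = 438;  h_162 = 863;  h_163 = 139;  h_164 = 541;  h_165 = 592
  h_166 = 630;  h_167 = 56;  h_168 = 262;  h_169 = 435;  h_170 = 277;  h_171 = 912
  h_172 = 442;  h_173 = 827;  h_174 = 882;  h_175 = 536;  h_176 = 900;  h_177 = 614
  h_178 = 536;  h_179 = 994;  h_180 = 188;  h_181 = 343;  h_182 = 534;  h_183 = 239
  h_184 = 830;  h_185 = 574;  h_186 = 957;  h_187 = 29;  h_188 = 611;  h_189 = 300
  h_190 = 740;  h_191 = 556;  h_192 = 22;  h_193 = 389;  h_194 = 359;  h_195 = 560
  h_196 = 214;  h_197 = 764;  h_198 = 952;  h_199 = 433;  h_200 = 470;  h_201 = 517
  h_202 = 353;  h_203 = 434;  h_204 = 515;  h_205 = 907;  h_206 = 567;  h_207 = 702
h_208 = 221·702 + 402·567 + 886·907 + 502·515 = 320
h_209 = 221·320 + 402·702 + 886·567 + 502·907 = 918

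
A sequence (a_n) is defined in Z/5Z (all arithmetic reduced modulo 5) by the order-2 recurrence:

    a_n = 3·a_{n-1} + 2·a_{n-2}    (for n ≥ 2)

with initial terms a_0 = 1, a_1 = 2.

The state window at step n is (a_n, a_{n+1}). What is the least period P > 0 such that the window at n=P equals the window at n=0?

24

n=0: window = (1, 2)
n=1: window = (2, 3)
n=2: window = (3, 3)
n=3: window = (3, 0)
n=4: window = (0, 1)
n=5: window = (1, 3)
n=6: window = (3, 1)
n=7: window = (1, 4)
n=8: window = (4, 4)
n=9: window = (4, 0)
n=10: window = (0, 3)
n=11: window = (3, 4)
n=12: window = (4, 3)
n=13: window = (3, 2)
n=14: window = (2, 2)
n=15: window = (2, 0)
n=16: window = (0, 4)
n=17: window = (4, 2)
n=18: window = (2, 4)
n=19: window = (4, 1)
n=20: window = (1, 1)
n=21: window = (1, 0)
n=22: window = (0, 2)
n=23: window = (2, 1)
n=24: window = (1, 2)
window at n=24 equals window at n=0 → period = 24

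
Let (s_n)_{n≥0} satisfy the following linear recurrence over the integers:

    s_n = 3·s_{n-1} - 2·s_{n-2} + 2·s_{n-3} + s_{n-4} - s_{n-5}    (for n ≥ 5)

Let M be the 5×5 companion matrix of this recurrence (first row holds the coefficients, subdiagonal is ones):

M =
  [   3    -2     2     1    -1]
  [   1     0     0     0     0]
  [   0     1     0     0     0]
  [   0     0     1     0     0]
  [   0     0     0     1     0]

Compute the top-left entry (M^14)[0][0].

537872

(M^14)[0][0] is the top entry after applying M 14 times to the unit state (1, 0, 0, 0, 0). Equivalently it is h_{18} for the auxiliary sequence (h_n) obeying the same recurrence with h_4 = 1 and h_i = 0 for 0 ≤ i < 4:
h_5 = 3·1 + -2·0 + 2·0 + 1·0 + -1·0 = 3
h_6 = 3·3 + -2·1 + 2·0 + 1·0 + -1·0 = 7
h_7 = 3·7 + -2·3 + 2·1 + 1·0 + -1·0 = 17
h_8 = 3·17 + -2·7 + 2·3 + 1·1 + -1·0 = 44
h_9 = 3·44 + -2·17 + 2·7 + 1·3 + -1·1 = 114
h_10 = 3·114 + -2·44 + 2·17 + 1·7 + -1·3 = 292
h_11 = 3·292 + -2·114 + 2·44 + 1·17 + -1·7 = 746
h_12 = 3·746 + -2·292 + 2·114 + 1·44 + -1·17 = 1909
h_13 = 3·1909 + -2·746 + 2·292 + 1·114 + -1·44 = 4889
h_14 = 3·4889 + -2·1909 + 2·746 + 1·292 + -1·114 = 12519
h_15 = 3·12519 + -2·4889 + 2·1909 + 1·746 + -1·292 = 32051
h_16 = 3·32051 + -2·12519 + 2·4889 + 1·1909 + -1·746 = 82056
h_17 = 3·82056 + -2·32051 + 2·12519 + 1·4889 + -1·1909 = 210084
h_18 = 3·210084 + -2·82056 + 2·32051 + 1·12519 + -1·4889 = 537872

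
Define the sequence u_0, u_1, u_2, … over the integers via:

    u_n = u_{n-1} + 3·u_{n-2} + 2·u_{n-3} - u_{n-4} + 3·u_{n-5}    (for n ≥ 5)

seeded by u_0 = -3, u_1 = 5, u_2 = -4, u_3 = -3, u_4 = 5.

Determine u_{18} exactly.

-1412634

u_5 = 1·5 + 3·-3 + 2·-4 + -1·5 + 3·-3 = -26
u_6 = 1·-26 + 3·5 + 2·-3 + -1·-4 + 3·5 = 2
u_7 = 1·2 + 3·-26 + 2·5 + -1·-3 + 3·-4 = -75
u_8 = 1·-75 + 3·2 + 2·-26 + -1·5 + 3·-3 = -135
u_9 = 1·-135 + 3·-75 + 2·2 + -1·-26 + 3·5 = -315
u_10 = 1·-315 + 3·-135 + 2·-75 + -1·2 + 3·-26 = -950
u_11 = 1·-950 + 3·-315 + 2·-135 + -1·-75 + 3·2 = -2084
u_12 = 1·-2084 + 3·-950 + 2·-315 + -1·-135 + 3·-75 = -5654
u_13 = 1·-5654 + 3·-2084 + 2·-950 + -1·-315 + 3·-135 = -13896
u_14 = 1·-13896 + 3·-5654 + 2·-2084 + -1·-950 + 3·-315 = -35021
u_15 = 1·-35021 + 3·-13896 + 2·-5654 + -1·-2084 + 3·-950 = -88783
u_16 = 1·-88783 + 3·-35021 + 2·-13896 + -1·-5654 + 3·-2084 = -222236
u_17 = 1·-222236 + 3·-88783 + 2·-35021 + -1·-13896 + 3·-5654 = -561693
u_18 = 1·-561693 + 3·-222236 + 2·-88783 + -1·-35021 + 3·-13896 = -1412634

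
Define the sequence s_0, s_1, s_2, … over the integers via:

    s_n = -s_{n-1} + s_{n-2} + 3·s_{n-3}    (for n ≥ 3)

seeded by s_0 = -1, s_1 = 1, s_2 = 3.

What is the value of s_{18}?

s_3 = -1·3 + 1·1 + 3·-1 = -5
s_4 = -1·-5 + 1·3 + 3·1 = 11
s_5 = -1·11 + 1·-5 + 3·3 = -7
s_6 = -1·-7 + 1·11 + 3·-5 = 3
s_7 = -1·3 + 1·-7 + 3·11 = 23
s_8 = -1·23 + 1·3 + 3·-7 = -41
s_9 = -1·-41 + 1·23 + 3·3 = 73
s_10 = -1·73 + 1·-41 + 3·23 = -45
s_11 = -1·-45 + 1·73 + 3·-41 = -5
s_12 = -1·-5 + 1·-45 + 3·73 = 179
s_13 = -1·179 + 1·-5 + 3·-45 = -319
s_14 = -1·-319 + 1·179 + 3·-5 = 483
s_15 = -1·483 + 1·-319 + 3·179 = -265
s_16 = -1·-265 + 1·483 + 3·-319 = -209
s_17 = -1·-209 + 1·-265 + 3·483 = 1393
s_18 = -1·1393 + 1·-209 + 3·-265 = -2397

-2397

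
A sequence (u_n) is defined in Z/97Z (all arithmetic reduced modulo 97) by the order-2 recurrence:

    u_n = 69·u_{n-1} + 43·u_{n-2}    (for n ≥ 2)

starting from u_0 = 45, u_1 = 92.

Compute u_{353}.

47

u_2 = 69·92 + 43·45 = 38
u_3 = 69·38 + 43·92 = 79
u_4 = 69·79 + 43·38 = 4
u_5 = 69·4 + 43·79 = 84
u_6 = 69·84 + 43·4 = 51
u_7 = 69·51 + 43·84 = 50
Continuing the recurrence:
  u_8 = 17;  u_9 = 25;  u_10 = 31;  u_11 = 13;  u_12 = 96;  u_13 = 5
  u_14 = 11;  u_15 = 4;  u_16 = 70;  u_17 = 55;  u_18 = 15;  u_19 = 5
  u_20 = 20;  u_21 = 43;  u_22 = 44;  u_23 = 35;  u_24 = 39;  u_25 = 25
  u_26 = 7;  u_27 = 6;  u_28 = 36;  u_29 = 26;  u_30 = 44;  u_31 = 80
  u_32 = 40;  u_33 = 89;  u_34 = 4;  u_35 = 29;  u_36 = 39;  u_37 = 58
  u_38 = 53;  u_39 = 40;  u_40 = 92;  u_41 = 17;  u_42 = 85;  u_43 = 0
  u_44 = 66;  u_45 = 92;  u_46 = 68;  u_47 = 15;  u_48 = 79;  u_49 = 82
  u_50 = 34;  u_51 = 52;  u_52 = 6;  u_53 = 31;  u_54 = 69;  u_55 = 80
  u_56 = 48;  u_57 = 59;  u_58 = 24;  u_59 = 22;  u_60 = 28;  u_61 = 65
  u_62 = 63;  u_63 = 61;  u_64 = 31;  u_65 = 9;  u_66 = 14;  u_67 = 92
  u_68 = 63;  u_69 = 58;  u_70 = 18;  u_71 = 50;  u_72 = 53;  u_73 = 84
  u_74 = 24;  u_75 = 30;  u_76 = 95;  u_77 = 85;  u_78 = 56;  u_79 = 50
  u_80 = 38;  u_81 = 19;  u_82 = 35;  u_83 = 31;  u_84 = 55;  u_85 = 84
  u_86 = 13;  u_87 = 47;  u_88 = 19;  u_89 = 34;  u_90 = 59;  u_91 = 4
  u_92 = 0;  u_93 = 75;  u_94 = 34;  u_95 = 42;  u_96 = 92;  u_97 = 6
  u_98 = 5;  u_99 = 21;  u_100 = 15;  u_101 = 95;  u_102 = 22;  u_103 = 74
  u_104 = 38;  u_105 = 81;  u_106 = 45;  u_107 = 89;  u_108 = 25;  u_109 = 23
  u_110 = 43;  u_111 = 76;  u_112 = 12;  u_113 = 22;  u_114 = 94;  u_115 = 60
  u_116 = 34;  u_117 = 76;  u_118 = 13;  u_119 = 91;  u_120 = 48;  u_121 = 47
  u_122 = 69;  u_123 = 89;  u_124 = 87;  u_125 = 33;  u_126 = 4;  u_127 = 46
  u_128 = 48;  u_129 = 52;  u_130 = 26;  u_131 = 53;  u_132 = 22;  u_133 = 14
  u_134 = 69;  u_135 = 28;  u_136 = 49;  u_137 = 26;  u_138 = 21;  u_139 = 45
  u_140 = 31;  u_141 = 0;  u_142 = 72;  u_143 = 21;  u_144 = 83;  u_145 = 34
  u_146 = 95;  u_147 = 63;  u_148 = 90;  u_149 = 92;  u_150 = 33;  u_151 = 25
  u_152 = 40;  u_153 = 52;  u_154 = 70;  u_155 = 82;  u_156 = 35;  u_157 = 24
  u_158 = 57;  u_159 = 18;  u_160 = 7;  u_161 = 93;  u_162 = 25;  u_163 = 1
  u_164 = 77;  u_165 = 21;  u_166 = 7;  u_167 = 28;  u_168 = 2;  u_169 = 81
  u_170 = 49;  u_171 = 74;  u_172 = 35;  u_173 = 68;  u_174 = 86;  u_175 = 31
  u_176 = 17;  u_177 = 81;  u_178 = 15;  u_179 = 56;  u_180 = 47;  u_181 = 25
  u_182 = 60;  u_183 = 74;  u_184 = 23;  u_185 = 16;  u_186 = 56;  u_187 = 90
  u_188 = 82;  u_189 = 22;  u_190 = 0;  u_191 = 73;  u_192 = 90;  u_193 = 37
  u_194 = 21;  u_195 = 33;  u_196 = 76;  u_197 = 67;  u_198 = 34;  u_199 = 86
  u_200 = 24;  u_201 = 19;  u_202 = 15;  u_203 = 9;  u_204 = 5;  u_205 = 53
  u_206 = 89;  u_207 = 78;  u_208 = 91;  u_209 = 30;  u_210 = 66;  u_211 = 24
  u_212 = 32;  u_213 = 39;  u_214 = 90;  u_215 = 30;  u_216 = 23;  u_217 = 64
  u_218 = 70;  u_219 = 16;  u_220 = 40;  u_221 = 53;  u_222 = 42;  u_223 = 36
  u_224 = 22;  u_225 = 59;  u_226 = 70;  u_227 = 92;  u_228 = 46;  u_229 = 49
  u_230 = 24;  u_231 = 77;  u_232 = 40;  u_233 = 57;  u_234 = 27;  u_235 = 46
  u_236 = 67;  u_237 = 5;  u_238 = 25;  u_239 = 0;  u_240 = 8;  u_241 = 67
  u_242 = 20;  u_243 = 90;  u_244 = 86;  u_245 = 7;  u_246 = 10;  u_247 = 21
  u_248 = 36;  u_249 = 89;  u_250 = 26;  u_251 = 92;  u_252 = 94;  u_253 = 63
  u_254 = 47;  u_255 = 35;  u_256 = 71;  u_257 = 2;  u_258 = 87;  u_259 = 75
  u_260 = 89;  u_261 = 54;  u_262 = 84;  u_263 = 67;  u_264 = 87;  u_265 = 57
  u_266 = 11;  u_267 = 9;  u_268 = 27;  u_269 = 19;  u_270 = 47;  u_271 = 83
  u_272 = 85;  u_273 = 25;  u_274 = 45;  u_275 = 9;  u_276 = 34;  u_277 = 17
  u_278 = 16;  u_279 = 89;  u_280 = 39;  u_281 = 19;  u_282 = 78;  u_283 = 88
  u_284 = 17;  u_285 = 10;  u_286 = 63;  u_287 = 24;  u_288 = 0;  u_289 = 62
  u_290 = 10;  u_291 = 58;  u_292 = 67;  u_293 = 36;  u_294 = 30;  u_295 = 29
  u_296 = 90;  u_297 = 85;  u_298 = 35;  u_299 = 56;  u_300 = 34;  u_301 = 1
  u_302 = 76;  u_303 = 49;  u_304 = 53;  u_305 = 41;  u_306 = 64;  u_307 = 68
  u_308 = 72;  u_309 = 35;  u_310 = 79;  u_311 = 69;  u_312 = 10;  u_313 = 68
  u_314 = 78;  u_315 = 61;  u_316 = 94;  u_317 = 88;  u_318 = 26;  u_319 = 49
  u_320 = 37;  u_321 = 4;  u_322 = 24;  u_323 = 82;  u_324 = 94;  u_325 = 21
  u_326 = 59;  u_327 = 27;  u_328 = 35;  u_329 = 84;  u_330 = 26;  u_331 = 71
  u_332 = 3;  u_333 = 59;  u_334 = 29;  u_335 = 76;  u_336 = 89;  u_337 = 0
  u_338 = 44;  u_339 = 29;  u_340 = 13;  u_341 = 10;  u_342 = 85;  u_343 = 87
  u_344 = 55;  u_345 = 67;  u_346 = 4;  u_347 = 53;  u_348 = 46;  u_349 = 21
  u_350 = 32;  u_351 = 7
u_352 = 69·7 + 43·32 = 16
u_353 = 69·16 + 43·7 = 47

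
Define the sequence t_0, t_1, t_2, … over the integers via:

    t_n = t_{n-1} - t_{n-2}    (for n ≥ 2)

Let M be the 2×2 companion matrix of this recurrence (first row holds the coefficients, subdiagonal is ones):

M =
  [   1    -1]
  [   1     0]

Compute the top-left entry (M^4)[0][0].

(M^4)[0][0] is the top entry after applying M 4 times to the unit state (1, 0). Equivalently it is h_{5} for the auxiliary sequence (h_n) obeying the same recurrence with h_1 = 1 and h_i = 0 for 0 ≤ i < 1:
h_2 = 1·1 + -1·0 = 1
h_3 = 1·1 + -1·1 = 0
h_4 = 1·0 + -1·1 = -1
h_5 = 1·-1 + -1·0 = -1

-1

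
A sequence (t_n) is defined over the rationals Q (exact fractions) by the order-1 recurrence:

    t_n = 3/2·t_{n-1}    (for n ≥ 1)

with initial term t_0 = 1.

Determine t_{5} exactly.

243/32

t_1 = 3/2·1 = 3/2
t_2 = 3/2·3/2 = 9/4
t_3 = 3/2·9/4 = 27/8
t_4 = 3/2·27/8 = 81/16
t_5 = 3/2·81/16 = 243/32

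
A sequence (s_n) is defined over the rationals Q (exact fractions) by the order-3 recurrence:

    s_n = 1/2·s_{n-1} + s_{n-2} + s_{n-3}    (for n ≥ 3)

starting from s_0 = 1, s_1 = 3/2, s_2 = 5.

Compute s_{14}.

s_3 = 1/2·5 + 1·3/2 + 1·1 = 5
s_4 = 1/2·5 + 1·5 + 1·3/2 = 9
s_5 = 1/2·9 + 1·5 + 1·5 = 29/2
s_6 = 1/2·29/2 + 1·9 + 1·5 = 85/4
s_7 = 1/2·85/4 + 1·29/2 + 1·9 = 273/8
s_8 = 1/2·273/8 + 1·85/4 + 1·29/2 = 845/16
s_9 = 1/2·845/16 + 1·273/8 + 1·85/4 = 2617/32
s_10 = 1/2·2617/32 + 1·845/16 + 1·273/8 = 8181/64
s_11 = 1/2·8181/64 + 1·2617/32 + 1·845/16 = 25409/128
s_12 = 1/2·25409/128 + 1·8181/64 + 1·2617/32 = 79069/256
s_13 = 1/2·79069/256 + 1·25409/128 + 1·8181/64 = 246153/512
s_14 = 1/2·246153/512 + 1·79069/256 + 1·25409/128 = 765701/1024

765701/1024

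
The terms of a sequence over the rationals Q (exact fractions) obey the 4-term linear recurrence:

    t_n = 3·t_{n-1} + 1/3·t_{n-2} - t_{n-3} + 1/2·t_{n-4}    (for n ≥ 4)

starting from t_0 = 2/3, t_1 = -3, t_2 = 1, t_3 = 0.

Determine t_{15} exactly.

271792799/486

t_4 = 3·0 + 1/3·1 + -1·-3 + 1/2·2/3 = 11/3
t_5 = 3·11/3 + 1/3·0 + -1·1 + 1/2·-3 = 17/2
t_6 = 3·17/2 + 1/3·11/3 + -1·0 + 1/2·1 = 245/9
t_7 = 3·245/9 + 1/3·17/2 + -1·11/3 + 1/2·0 = 485/6
t_8 = 3·485/6 + 1/3·245/9 + -1·17/2 + 1/2·11/3 = 13225/54
t_9 = 3·13225/54 + 1/3·485/6 + -1·245/9 + 1/2·17/2 = 26593/36
t_10 = 3·26593/36 + 1/3·13225/54 + -1·485/6 + 1/2·245/9 = 722681/324
t_11 = 3·722681/324 + 1/3·26593/36 + -1·13225/54 + 1/2·485/6 = 727189/108
t_12 = 3·727189/108 + 1/3·722681/324 + -1·26593/36 + 1/2·13225/54 = 9878899/486
t_13 = 3·9878899/486 + 1/3·727189/108 + -1·722681/324 + 1/2·26593/36 = 39763949/648
t_14 = 3·39763949/648 + 1/3·9878899/486 + -1·727189/108 + 1/2·722681/324 = 540189071/2916
t_15 = 3·540189071/2916 + 1/3·39763949/648 + -1·9878899/486 + 1/2·727189/108 = 271792799/486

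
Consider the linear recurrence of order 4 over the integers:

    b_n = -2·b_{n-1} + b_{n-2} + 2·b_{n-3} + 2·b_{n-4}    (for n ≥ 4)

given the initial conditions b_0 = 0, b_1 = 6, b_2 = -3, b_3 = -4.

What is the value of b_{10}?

b_4 = -2·-4 + 1·-3 + 2·6 + 2·0 = 17
b_5 = -2·17 + 1·-4 + 2·-3 + 2·6 = -32
b_6 = -2·-32 + 1·17 + 2·-4 + 2·-3 = 67
b_7 = -2·67 + 1·-32 + 2·17 + 2·-4 = -140
b_8 = -2·-140 + 1·67 + 2·-32 + 2·17 = 317
b_9 = -2·317 + 1·-140 + 2·67 + 2·-32 = -704
b_10 = -2·-704 + 1·317 + 2·-140 + 2·67 = 1579

1579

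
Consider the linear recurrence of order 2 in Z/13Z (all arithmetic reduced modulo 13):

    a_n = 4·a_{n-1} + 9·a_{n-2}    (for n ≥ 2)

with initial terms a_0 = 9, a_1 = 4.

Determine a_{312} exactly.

a_2 = 4·4 + 9·9 = 6
a_3 = 4·6 + 9·4 = 8
a_4 = 4·8 + 9·6 = 8
a_5 = 4·8 + 9·8 = 0
a_6 = 4·0 + 9·8 = 7
a_7 = 4·7 + 9·0 = 2
Continuing the recurrence:
  a_8 = 6;  a_9 = 3;  a_10 = 1;  a_11 = 5;  a_12 = 3;  a_13 = 5
  a_14 = 8;  a_15 = 12;  a_16 = 3;  a_17 = 3;  a_18 = 0;  a_19 = 1
  a_20 = 4;  a_21 = 12;  a_22 = 6;  a_23 = 2;  a_24 = 10;  a_25 = 6
  a_26 = 10;  a_27 = 3;  a_28 = 11;  a_29 = 6;  a_30 = 6;  a_31 = 0
  a_32 = 2;  a_33 = 8;  a_34 = 11;  a_35 = 12;  a_36 = 4;  a_37 = 7
  a_38 = 12;  a_39 = 7;  a_40 = 6;  a_41 = 9;  a_42 = 12;  a_43 = 12
  a_44 = 0;  a_45 = 4;  a_46 = 3;  a_47 = 9;  a_48 = 11;  a_49 = 8
  a_50 = 1;  a_51 = 11;  a_52 = 1;  a_53 = 12;  a_54 = 5;  a_55 = 11
  a_56 = 11;  a_57 = 0;  a_58 = 8;  a_59 = 6;  a_60 = 5;  a_61 = 9
  a_62 = 3;  a_63 = 2;  a_64 = 9;  a_65 = 2;  a_66 = 11;  a_67 = 10
  a_68 = 9;  a_69 = 9;  a_70 = 0;  a_71 = 3;  a_72 = 12;  a_73 = 10
  a_74 = 5;  a_75 = 6;  a_76 = 4;  a_77 = 5;  a_78 = 4;  a_79 = 9
  a_80 = 7;  a_81 = 5;  a_82 = 5;  a_83 = 0;  a_84 = 6;  a_85 = 11
  a_86 = 7;  a_87 = 10;  a_88 = 12;  a_89 = 8;  a_90 = 10;  a_91 = 8
  a_92 = 5;  a_93 = 1;  a_94 = 10;  a_95 = 10;  a_96 = 0;  a_97 = 12
  a_98 = 9;  a_99 = 1;  a_100 = 7;  a_101 = 11;  a_102 = 3;  a_103 = 7
  a_104 = 3;  a_105 = 10;  a_106 = 2;  a_107 = 7;  a_108 = 7;  a_109 = 0
  a_110 = 11;  a_111 = 5;  a_112 = 2;  a_113 = 1;  a_114 = 9;  a_115 = 6
  a_116 = 1;  a_117 = 6;  a_118 = 7;  a_119 = 4;  a_120 = 1;  a_121 = 1
  a_122 = 0;  a_123 = 9;  a_124 = 10;  a_125 = 4;  a_126 = 2;  a_127 = 5
  a_128 = 12;  a_129 = 2;  a_130 = 12;  a_131 = 1;  a_132 = 8;  a_133 = 2
  a_134 = 2;  a_135 = 0;  a_136 = 5;  a_137 = 7;  a_138 = 8;  a_139 = 4
  a_140 = 10;  a_141 = 11;  a_142 = 4;  a_143 = 11;  a_144 = 2;  a_145 = 3
  a_146 = 4;  a_147 = 4;  a_148 = 0;  a_149 = 10;  a_150 = 1;  a_151 = 3
  a_152 = 8;  a_153 = 7;  a_154 = 9;  a_155 = 8;  a_156 = 9;  a_157 = 4
  a_158 = 6;  a_159 = 8;  a_160 = 8;  a_161 = 0;  a_162 = 7;  a_163 = 2
  a_164 = 6;  a_165 = 3;  a_166 = 1;  a_167 = 5;  a_168 = 3;  a_169 = 5
  a_170 = 8;  a_171 = 12;  a_172 = 3;  a_173 = 3;  a_174 = 0;  a_175 = 1
  a_176 = 4;  a_177 = 12;  a_178 = 6;  a_179 = 2;  a_180 = 10;  a_181 = 6
  a_182 = 10;  a_183 = 3;  a_184 = 11;  a_185 = 6;  a_186 = 6;  a_187 = 0
  a_188 = 2;  a_189 = 8;  a_190 = 11;  a_191 = 12;  a_192 = 4;  a_193 = 7
  a_194 = 12;  a_195 = 7;  a_196 = 6;  a_197 = 9;  a_198 = 12;  a_199 = 12
  a_200 = 0;  a_201 = 4;  a_202 = 3;  a_203 = 9;  a_204 = 11;  a_205 = 8
  a_206 = 1;  a_207 = 11;  a_208 = 1;  a_209 = 12;  a_210 = 5;  a_211 = 11
  a_212 = 11;  a_213 = 0;  a_214 = 8;  a_215 = 6;  a_216 = 5;  a_217 = 9
  a_218 = 3;  a_219 = 2;  a_220 = 9;  a_221 = 2;  a_222 = 11;  a_223 = 10
  a_224 = 9;  a_225 = 9;  a_226 = 0;  a_227 = 3;  a_228 = 12;  a_229 = 10
  a_230 = 5;  a_231 = 6;  a_232 = 4;  a_233 = 5;  a_234 = 4;  a_235 = 9
  a_236 = 7;  a_237 = 5;  a_238 = 5;  a_239 = 0;  a_240 = 6;  a_241 = 11
  a_242 = 7;  a_243 = 10;  a_244 = 12;  a_245 = 8;  a_246 = 10;  a_247 = 8
  a_248 = 5;  a_249 = 1;  a_250 = 10;  a_251 = 10;  a_252 = 0;  a_253 = 12
  a_254 = 9;  a_255 = 1;  a_256 = 7;  a_257 = 11;  a_258 = 3;  a_259 = 7
  a_260 = 3;  a_261 = 10;  a_262 = 2;  a_263 = 7;  a_264 = 7;  a_265 = 0
  a_266 = 11;  a_267 = 5;  a_268 = 2;  a_269 = 1;  a_270 = 9;  a_271 = 6
  a_272 = 1;  a_273 = 6;  a_274 = 7;  a_275 = 4;  a_276 = 1;  a_277 = 1
  a_278 = 0;  a_279 = 9;  a_280 = 10;  a_281 = 4;  a_282 = 2;  a_283 = 5
  a_284 = 12;  a_285 = 2;  a_286 = 12;  a_287 = 1;  a_288 = 8;  a_289 = 2
  a_290 = 2;  a_291 = 0;  a_292 = 5;  a_293 = 7;  a_294 = 8;  a_295 = 4
  a_296 = 10;  a_297 = 11;  a_298 = 4;  a_299 = 11;  a_300 = 2;  a_301 = 3
  a_302 = 4;  a_303 = 4;  a_304 = 0;  a_305 = 10;  a_306 = 1;  a_307 = 3
  a_308 = 8;  a_309 = 7;  a_310 = 9
a_311 = 4·9 + 9·7 = 8
a_312 = 4·8 + 9·9 = 9

9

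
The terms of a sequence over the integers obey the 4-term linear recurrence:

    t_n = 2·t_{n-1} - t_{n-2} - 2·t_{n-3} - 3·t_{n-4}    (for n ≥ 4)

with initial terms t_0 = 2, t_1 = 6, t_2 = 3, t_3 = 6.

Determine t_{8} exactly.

t_4 = 2·6 + -1·3 + -2·6 + -3·2 = -9
t_5 = 2·-9 + -1·6 + -2·3 + -3·6 = -48
t_6 = 2·-48 + -1·-9 + -2·6 + -3·3 = -108
t_7 = 2·-108 + -1·-48 + -2·-9 + -3·6 = -168
t_8 = 2·-168 + -1·-108 + -2·-48 + -3·-9 = -105

-105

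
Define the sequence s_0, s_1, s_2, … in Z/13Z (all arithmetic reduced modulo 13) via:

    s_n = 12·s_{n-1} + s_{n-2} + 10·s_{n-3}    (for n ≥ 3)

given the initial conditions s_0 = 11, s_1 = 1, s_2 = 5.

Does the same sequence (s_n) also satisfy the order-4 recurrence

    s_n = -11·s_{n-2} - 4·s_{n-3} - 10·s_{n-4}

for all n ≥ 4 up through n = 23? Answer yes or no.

yes

Terms s_0..s_23: 11, 1, 5, 2, 0, 0, 7, 6, 1, 10, 12, 8, 0, 11, 4, 7, 3, 5, 3, 6, 8, 2, 1, 3
n=4: candidate gives 0, actual s_4 = 0 ✓
n=5: candidate gives 0, actual s_5 = 0 ✓
n=6: candidate gives 7, actual s_6 = 7 ✓
n=7: candidate gives 6, actual s_7 = 6 ✓
n=8: candidate gives 1, actual s_8 = 1 ✓
n=9: candidate gives 10, actual s_9 = 10 ✓
n=10: candidate gives 12, actual s_10 = 12 ✓
n=11: candidate gives 8, actual s_11 = 8 ✓
n=12: candidate gives 0, actual s_12 = 0 ✓
n=13: candidate gives 11, actual s_13 = 11 ✓
n=14: candidate gives 4, actual s_14 = 4 ✓
n=15: candidate gives 7, actual s_15 = 7 ✓
n=16: candidate gives 3, actual s_16 = 3 ✓
n=17: candidate gives 5, actual s_17 = 5 ✓
n=18: candidate gives 3, actual s_18 = 3 ✓
n=19: candidate gives 6, actual s_19 = 6 ✓
n=20: candidate gives 8, actual s_20 = 8 ✓
n=21: candidate gives 2, actual s_21 = 2 ✓
n=22: candidate gives 1, actual s_22 = 1 ✓
n=23: candidate gives 3, actual s_23 = 3 ✓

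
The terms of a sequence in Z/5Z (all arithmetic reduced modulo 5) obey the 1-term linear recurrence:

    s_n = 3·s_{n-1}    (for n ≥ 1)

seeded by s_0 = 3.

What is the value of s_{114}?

2

s_1 = 3·3 = 4
s_2 = 3·4 = 2
s_3 = 3·2 = 1
s_4 = 3·1 = 3
(s_4) = (3) = (s_0), so the sequence has period 4.
114 ≡ 2 (mod 4), hence s_114 = s_2 = 2.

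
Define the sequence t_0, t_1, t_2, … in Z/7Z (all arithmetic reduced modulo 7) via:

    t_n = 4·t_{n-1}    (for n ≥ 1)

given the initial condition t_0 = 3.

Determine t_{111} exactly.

3

t_1 = 4·3 = 5
t_2 = 4·5 = 6
t_3 = 4·6 = 3
(t_3) = (3) = (t_0), so the sequence has period 3.
111 ≡ 0 (mod 3), hence t_111 = t_0 = 3.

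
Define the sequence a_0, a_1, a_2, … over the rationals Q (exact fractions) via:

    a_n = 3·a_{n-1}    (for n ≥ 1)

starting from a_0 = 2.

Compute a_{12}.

a_1 = 3·2 = 6
a_2 = 3·6 = 18
a_3 = 3·18 = 54
a_4 = 3·54 = 162
a_5 = 3·162 = 486
a_6 = 3·486 = 1458
a_7 = 3·1458 = 4374
a_8 = 3·4374 = 13122
a_9 = 3·13122 = 39366
a_10 = 3·39366 = 118098
a_11 = 3·118098 = 354294
a_12 = 3·354294 = 1062882

1062882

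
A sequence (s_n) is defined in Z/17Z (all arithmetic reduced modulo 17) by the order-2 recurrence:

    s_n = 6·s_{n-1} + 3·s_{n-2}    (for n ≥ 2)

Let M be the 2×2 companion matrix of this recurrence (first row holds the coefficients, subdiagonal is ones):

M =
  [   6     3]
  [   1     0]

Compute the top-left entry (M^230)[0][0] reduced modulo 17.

(M^230)[0][0] is the top entry after applying M 230 times to the unit state (1, 0). Equivalently it is h_{231} for the auxiliary sequence (h_n) obeying the same recurrence with h_1 = 1 and h_i = 0 for 0 ≤ i < 1:
h_2 = 6·1 + 3·0 = 6
h_3 = 6·6 + 3·1 = 5
h_4 = 6·5 + 3·6 = 14
h_5 = 6·14 + 3·5 = 14
h_6 = 6·14 + 3·14 = 7
h_7 = 6·7 + 3·14 = 16
Continuing the recurrence:
  h_8 = 15;  h_9 = 2;  h_10 = 6;  h_11 = 8;  h_12 = 15;  h_13 = 12
  h_14 = 15;  h_15 = 7;  h_16 = 2;  h_17 = 16;  h_18 = 0;  h_19 = 14
  h_20 = 16;  h_21 = 2;  h_22 = 9;  h_23 = 9;  h_24 = 13;  h_25 = 3
  h_26 = 6;  h_27 = 11;  h_28 = 16;  h_29 = 10;  h_30 = 6;  h_31 = 15
  h_32 = 6;  h_33 = 13;  h_34 = 11;  h_35 = 3;  h_36 = 0;  h_37 = 9
  h_38 = 3;  h_39 = 11;  h_40 = 7;  h_41 = 7;  h_42 = 12;  h_43 = 8
  h_44 = 16;  h_45 = 1;  h_46 = 3;  h_47 = 4;  h_48 = 16;  h_49 = 6
  h_50 = 16;  h_51 = 12;  h_52 = 1;  h_53 = 8;  h_54 = 0;  h_55 = 7
  h_56 = 8;  h_57 = 1;  h_58 = 13;  h_59 = 13;  h_60 = 15;  h_61 = 10
  h_62 = 3;  h_63 = 14;  h_64 = 8;  h_65 = 5;  h_66 = 3;  h_67 = 16
  h_68 = 3;  h_69 = 15;  h_70 = 14;  h_71 = 10;  h_72 = 0;  h_73 = 13
  h_74 = 10;  h_75 = 14;  h_76 = 12;  h_77 = 12;  h_78 = 6;  h_79 = 4
  h_80 = 8;  h_81 = 9;  h_82 = 10;  h_83 = 2;  h_84 = 8;  h_85 = 3
  h_86 = 8;  h_87 = 6;  h_88 = 9;  h_89 = 4;  h_90 = 0;  h_91 = 12
  h_92 = 4;  h_93 = 9;  h_94 = 15;  h_95 = 15;  h_96 = 16;  h_97 = 5
  h_98 = 10;  h_99 = 7;  h_100 = 4;  h_101 = 11;  h_102 = 10;  h_103 = 8
  h_104 = 10;  h_105 = 16;  h_106 = 7;  h_107 = 5;  h_108 = 0;  h_109 = 15
  h_110 = 5;  h_111 = 7;  h_112 = 6;  h_113 = 6;  h_114 = 3;  h_115 = 2
  h_116 = 4;  h_117 = 13;  h_118 = 5;  h_119 = 1;  h_120 = 4;  h_121 = 10
  h_122 = 4;  h_123 = 3;  h_124 = 13;  h_125 = 2;  h_126 = 0;  h_127 = 6
  h_128 = 2;  h_129 = 13;  h_130 = 16;  h_131 = 16;  h_132 = 8;  h_133 = 11
  h_134 = 5;  h_135 = 12;  h_136 = 2;  h_137 = 14;  h_138 = 5;  h_139 = 4
  h_140 = 5;  h_141 = 8;  h_142 = 12;  h_143 = 11;  h_144 = 0;  h_145 = 16
  h_146 = 11;  h_147 = 12;  h_148 = 3;  h_149 = 3;  h_150 = 10;  h_151 = 1
  h_152 = 2;  h_153 = 15;  h_154 = 11;  h_155 = 9;  h_156 = 2;  h_157 = 5
  h_158 = 2;  h_159 = 10;  h_160 = 15;  h_161 = 1;  h_162 = 0;  h_163 = 3
  h_164 = 1;  h_165 = 15;  h_166 = 8;  h_167 = 8;  h_168 = 4;  h_169 = 14
  h_170 = 11;  h_171 = 6;  h_172 = 1;  h_173 = 7;  h_174 = 11;  h_175 = 2
  h_176 = 11;  h_177 = 4;  h_178 = 6;  h_179 = 14;  h_180 = 0;  h_181 = 8
  h_182 = 14;  h_183 = 6;  h_184 = 10;  h_185 = 10;  h_186 = 5;  h_187 = 9
  h_188 = 1;  h_189 = 16;  h_190 = 14;  h_191 = 13;  h_192 = 1;  h_193 = 11
  h_194 = 1;  h_195 = 5;  h_196 = 16;  h_197 = 9;  h_198 = 0;  h_199 = 10
  h_200 = 9;  h_201 = 16;  h_202 = 4;  h_203 = 4;  h_204 = 2;  h_205 = 7
  h_206 = 14;  h_207 = 3;  h_208 = 9;  h_209 = 12;  h_210 = 14;  h_211 = 1
  h_212 = 14;  h_213 = 2;  h_214 = 3;  h_215 = 7;  h_216 = 0;  h_217 = 4
  h_218 = 7;  h_219 = 3;  h_220 = 5;  h_221 = 5;  h_222 = 11;  h_223 = 13
  h_224 = 9;  h_225 = 8;  h_226 = 7;  h_227 = 15;  h_228 = 9;  h_229 = 14
h_230 = 6·14 + 3·9 = 9
h_231 = 6·9 + 3·14 = 11

11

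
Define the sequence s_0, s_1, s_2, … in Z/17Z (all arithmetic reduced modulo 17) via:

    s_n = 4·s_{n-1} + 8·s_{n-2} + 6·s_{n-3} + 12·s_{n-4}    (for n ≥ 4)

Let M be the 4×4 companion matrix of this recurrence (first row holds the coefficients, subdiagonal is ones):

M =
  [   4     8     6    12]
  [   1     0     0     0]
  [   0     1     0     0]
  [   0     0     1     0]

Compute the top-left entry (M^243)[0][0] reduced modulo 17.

(M^243)[0][0] is the top entry after applying M 243 times to the unit state (1, 0, 0, 0). Equivalently it is h_{246} for the auxiliary sequence (h_n) obeying the same recurrence with h_3 = 1 and h_i = 0 for 0 ≤ i < 3:
h_4 = 4·1 + 8·0 + 6·0 + 12·0 = 4
h_5 = 4·4 + 8·1 + 6·0 + 12·0 = 7
h_6 = 4·7 + 8·4 + 6·1 + 12·0 = 15
h_7 = 4·15 + 8·7 + 6·4 + 12·1 = 16
h_8 = 4·16 + 8·15 + 6·7 + 12·4 = 2
h_9 = 4·2 + 8·16 + 6·15 + 12·7 = 4
Continuing the recurrence:
  h_10 = 2;  h_11 = 6;  h_12 = 3;  h_13 = 1;  h_14 = 3;  h_15 = 8
  h_16 = 13;  h_17 = 10;  h_18 = 7;  h_19 = 10;  h_20 = 6;  h_21 = 11
  h_22 = 15;  h_23 = 15;  h_24 = 12;  h_25 = 16;  h_26 = 5;  h_27 = 9
  h_28 = 10;  h_29 = 11;  h_30 = 0;  h_31 = 1;  h_32 = 3;  h_33 = 16
  h_34 = 9;  h_35 = 7;  h_36 = 11;  h_37 = 6;  h_38 = 7;  h_39 = 5
  h_40 = 6;  h_41 = 8;  h_42 = 7;  h_43 = 1;  h_44 = 10;  h_45 = 16
  h_46 = 13;  h_47 = 14;  h_48 = 2;  h_49 = 16;  h_50 = 14;  h_51 = 7
  h_52 = 5;  h_53 = 12;  h_54 = 9;  h_55 = 8;  h_56 = 15;  h_57 = 16
  h_58 = 0;  h_59 = 8;  h_60 = 2;  h_61 = 9;  h_62 = 15;  h_63 = 2
  h_64 = 2;  h_65 = 1;  h_66 = 8;  h_67 = 8;  h_68 = 7;  h_69 = 16
  h_70 = 9;  h_71 = 13;  h_72 = 15;  h_73 = 2;  h_74 = 8;  h_75 = 5
  h_76 = 4;  h_77 = 9;  h_78 = 7;  h_79 = 14;  h_80 = 10;  h_81 = 13
  h_82 = 11;  h_83 = 2;  h_84 = 5;  h_85 = 3;  h_86 = 9;  h_87 = 12
  h_88 = 11;  h_89 = 9;  h_90 = 15;  h_91 = 2;  h_92 = 8;  h_93 = 8
  h_94 = 16;  h_95 = 13;  h_96 = 1;  h_97 = 11;  h_98 = 16;  h_99 = 8
  h_100 = 0;  h_101 = 3;  h_102 = 14;  h_103 = 6;  h_104 = 1;  h_105 = 2
  h_106 = 16;  h_107 = 5;  h_108 = 2;  h_109 = 15;  h_110 = 9;  h_111 = 7
  h_112 = 10;  h_113 = 7;  h_114 = 3;  h_115 = 8;  h_116 = 14;  h_117 = 1
  h_118 = 13;  h_119 = 2;  h_120 = 14;  h_121 = 9;  h_122 = 10;  h_123 = 16
  h_124 = 9;  h_125 = 9;  h_126 = 1;  h_127 = 16;  h_128 = 13;  h_129 = 5
  h_130 = 11;  h_131 = 14;  h_132 = 7;  h_133 = 11;  h_134 = 10;  h_135 = 15
  h_136 = 1;  h_137 = 10;  h_138 = 3;  h_139 = 6;  h_140 = 1;  h_141 = 3
  h_142 = 7;  h_143 = 11;  h_144 = 11;  h_145 = 6;  h_146 = 7;  h_147 = 2
  h_148 = 11;  h_149 = 4;  h_150 = 13;  h_151 = 4;  h_152 = 4;  h_153 = 4
  h_154 = 7;  h_155 = 13;  h_156 = 10;  h_157 = 13;  h_158 = 5;  h_159 = 0
  h_160 = 0;  h_161 = 16;  h_162 = 5;  h_163 = 12;  h_164 = 14;  h_165 = 0
  h_166 = 6;  h_167 = 14;  h_168 = 0;  h_169 = 12;  h_170 = 0;  h_171 = 9
  h_172 = 6;  h_173 = 2;  h_174 = 8;  h_175 = 5;  h_176 = 15;  h_177 = 2
  h_178 = 16;  h_179 = 9;  h_180 = 16;  h_181 = 1;  h_182 = 4;  h_183 = 7
  h_184 = 3;  h_185 = 2;  h_186 = 3;  h_187 = 11;  h_188 = 14;  h_189 = 16
  h_190 = 6;  h_191 = 11;  h_192 = 16;  h_193 = 6;  h_194 = 1;  h_195 = 8
  h_196 = 13;  h_197 = 7;  h_198 = 5;  h_199 = 12;  h_200 = 14;  h_201 = 11
  h_202 = 16;  h_203 = 6;  h_204 = 12;  h_205 = 1;  h_206 = 5;  h_207 = 2
  h_208 = 11;  h_209 = 0;  h_210 = 7;  h_211 = 16;  h_212 = 14;  h_213 = 5
  h_214 = 6;  h_215 = 0;  h_216 = 8;  h_217 = 9;  h_218 = 2;  h_219 = 9
  h_220 = 15;  h_221 = 14;  h_222 = 16;  h_223 = 0;  h_224 = 1;  h_225 = 13
  h_226 = 14;  h_227 = 13;  h_228 = 16;  h_229 = 0;  h_230 = 0;  h_231 = 14
  h_232 = 10;  h_233 = 16;  h_234 = 7;  h_235 = 10;  h_236 = 6;  h_237 = 15
  h_238 = 14;  h_239 = 9;  h_240 = 4;  h_241 = 12;  h_242 = 13;  h_243 = 8
  h_244 = 1
h_245 = 4·1 + 8·8 + 6·13 + 12·12 = 1
h_246 = 4·1 + 8·1 + 6·8 + 12·13 = 12

12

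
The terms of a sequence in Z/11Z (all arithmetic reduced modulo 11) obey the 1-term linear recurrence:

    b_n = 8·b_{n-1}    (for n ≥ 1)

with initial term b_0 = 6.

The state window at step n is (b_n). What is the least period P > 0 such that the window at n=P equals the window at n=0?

n=0: window = (6)
n=1: window = (4)
n=2: window = (10)
n=3: window = (3)
n=4: window = (2)
n=5: window = (5)
n=6: window = (7)
n=7: window = (1)
n=8: window = (8)
n=9: window = (9)
n=10: window = (6)
window at n=10 equals window at n=0 → period = 10

10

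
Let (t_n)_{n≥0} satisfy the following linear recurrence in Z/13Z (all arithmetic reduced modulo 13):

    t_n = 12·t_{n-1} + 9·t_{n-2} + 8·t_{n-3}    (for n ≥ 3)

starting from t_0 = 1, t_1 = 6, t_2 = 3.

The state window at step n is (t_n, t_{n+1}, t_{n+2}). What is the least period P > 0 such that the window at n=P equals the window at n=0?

732

n=0: window = (1, 6, 3)
n=1: window = (6, 3, 7)
n=2: window = (3, 7, 3)
n=3: window = (7, 3, 6)
n=4: window = (3, 6, 12)
n=5: window = (6, 12, 1)
n=6: window = (12, 1, 12)
n=7: window = (1, 12, 2)
n=8: window = (12, 2, 10)
n=9: window = (2, 10, 0)
n=10: window = (10, 0, 2)
n=11: window = (0, 2, 0)
n=12: window = (2, 0, 5)
n=13: window = (0, 5, 11)
n=14: window = (5, 11, 8)
n=15: window = (11, 8, 1)
n=16: window = (8, 1, 3)
n=17: window = (1, 3, 5)
n=18: window = (3, 5, 4)
n=19: window = (5, 4, 0)
n=20: window = (4, 0, 11)
n=21: window = (0, 11, 8)
n=22: window = (11, 8, 0)
n=23: window = (8, 0, 4)
n=24: window = (0, 4, 8)
n=25: window = (4, 8, 2)
n=26: window = (8, 2, 11)
n=27: window = (2, 11, 6)
n=28: window = (11, 6, 5)
n=29: window = (6, 5, 7)
n=30: window = (5, 7, 8)
n=31: window = (7, 8, 4)
n=32: window = (8, 4, 7)
n=33: window = (4, 7, 2)
n=34: window = (7, 2, 2)
n=35: window = (2, 2, 7)
n=36: window = (2, 7, 1)
n=37: window = (7, 1, 0)
n=38: window = (1, 0, 0)
n=39: window = (0, 0, 8)
n=40: window = (0, 8, 5)
…
n=730: window = (9, 0, 1)
n=731: window = (0, 1, 6)
n=732: window = (1, 6, 3)
window at n=732 equals window at n=0 → period = 732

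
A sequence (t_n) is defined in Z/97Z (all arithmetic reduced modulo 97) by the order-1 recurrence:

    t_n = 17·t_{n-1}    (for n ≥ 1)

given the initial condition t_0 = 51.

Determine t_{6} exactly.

77

t_1 = 17·51 = 91
t_2 = 17·91 = 92
t_3 = 17·92 = 12
t_4 = 17·12 = 10
t_5 = 17·10 = 73
t_6 = 17·73 = 77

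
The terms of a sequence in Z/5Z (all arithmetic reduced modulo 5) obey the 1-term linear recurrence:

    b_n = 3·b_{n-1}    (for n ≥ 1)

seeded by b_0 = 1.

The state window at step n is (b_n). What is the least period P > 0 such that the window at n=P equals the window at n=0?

4

n=0: window = (1)
n=1: window = (3)
n=2: window = (4)
n=3: window = (2)
n=4: window = (1)
window at n=4 equals window at n=0 → period = 4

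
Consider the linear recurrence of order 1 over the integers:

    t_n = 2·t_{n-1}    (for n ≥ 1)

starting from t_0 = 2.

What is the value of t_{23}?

t_1 = 2·2 = 4
t_2 = 2·4 = 8
t_3 = 2·8 = 16
t_4 = 2·16 = 32
t_5 = 2·32 = 64
t_6 = 2·64 = 128
t_7 = 2·128 = 256
t_8 = 2·256 = 512
t_9 = 2·512 = 1024
t_10 = 2·1024 = 2048
t_11 = 2·2048 = 4096
t_12 = 2·4096 = 8192
t_13 = 2·8192 = 16384
t_14 = 2·16384 = 32768
t_15 = 2·32768 = 65536
t_16 = 2·65536 = 131072
t_17 = 2·131072 = 262144
t_18 = 2·262144 = 524288
t_19 = 2·524288 = 1048576
t_20 = 2·1048576 = 2097152
t_21 = 2·2097152 = 4194304
t_22 = 2·4194304 = 8388608
t_23 = 2·8388608 = 16777216

16777216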